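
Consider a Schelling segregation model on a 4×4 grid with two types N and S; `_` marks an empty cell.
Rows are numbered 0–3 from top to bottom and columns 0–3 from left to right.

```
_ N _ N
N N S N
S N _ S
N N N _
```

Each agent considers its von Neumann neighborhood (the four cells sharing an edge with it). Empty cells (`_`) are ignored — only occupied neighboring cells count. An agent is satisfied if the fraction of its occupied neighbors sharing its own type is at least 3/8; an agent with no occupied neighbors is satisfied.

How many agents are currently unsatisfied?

Row 0: (0,1)N 1/1 ✓ · (0,3)N 1/1 ✓
Row 1: (1,0)N 1/2 ✓ · (1,1)N 3/4 ✓ · (1,2)S 0/2 ✗ · (1,3)N 1/3 ✗
Row 2: (2,0)S 0/3 ✗ · (2,1)N 2/3 ✓ · (2,3)S 0/1 ✗
Row 3: (3,0)N 1/2 ✓ · (3,1)N 3/3 ✓ · (3,2)N 1/1 ✓
Unsatisfied: (1,2), (1,3), (2,0), (2,3) — 4 in total.

4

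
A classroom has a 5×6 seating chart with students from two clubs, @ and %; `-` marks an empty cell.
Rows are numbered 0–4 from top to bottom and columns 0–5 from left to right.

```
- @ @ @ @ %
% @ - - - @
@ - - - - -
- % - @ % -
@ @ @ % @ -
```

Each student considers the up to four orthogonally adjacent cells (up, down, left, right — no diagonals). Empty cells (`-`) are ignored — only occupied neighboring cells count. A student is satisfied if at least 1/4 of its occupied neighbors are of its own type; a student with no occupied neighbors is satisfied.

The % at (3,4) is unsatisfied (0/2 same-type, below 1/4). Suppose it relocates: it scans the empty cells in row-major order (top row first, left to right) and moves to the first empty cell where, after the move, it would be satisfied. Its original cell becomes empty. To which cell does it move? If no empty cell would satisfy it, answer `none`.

(0,0)

Vacating (3,4). Empty cells in order:
  (0,0): 1/2 same-type → satisfied — stop here.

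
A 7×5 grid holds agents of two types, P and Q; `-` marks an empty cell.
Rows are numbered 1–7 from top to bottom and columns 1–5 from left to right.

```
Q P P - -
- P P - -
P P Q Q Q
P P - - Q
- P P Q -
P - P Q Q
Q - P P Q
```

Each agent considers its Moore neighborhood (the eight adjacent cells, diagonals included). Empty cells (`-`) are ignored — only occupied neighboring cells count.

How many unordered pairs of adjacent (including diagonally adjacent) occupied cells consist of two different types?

16

Scan each occupied cell's neighbors to the right and below (and the two forward diagonals) so each pair is counted once.
Row 1: Q(1,1)–P(1,2)≠ Q(1,1)–P(2,2)≠ P(1,2)–P(1,3)= P(1,2)–P(2,2)= P(1,2)–P(2,3)= P(1,3)–P(2,3)= P(1,3)–P(2,2)=  → 2/7 unlike.
Row 2: P(2,2)–P(2,3)= P(2,2)–P(3,2)= P(2,2)–Q(3,3)≠ P(2,2)–P(3,1)= P(2,3)–Q(3,3)≠ P(2,3)–Q(3,4)≠ P(2,3)–P(3,2)=  → 3/7 unlike.
Row 3: P(3,1)–P(3,2)= P(3,1)–P(4,1)= P(3,1)–P(4,2)= P(3,2)–Q(3,3)≠ P(3,2)–P(4,2)= P(3,2)–P(4,1)= Q(3,3)–Q(3,4)= Q(3,3)–P(4,2)≠ Q(3,4)–Q(3,5)= Q(3,4)–Q(4,5)= Q(3,5)–Q(4,5)=  → 2/11 unlike.
Row 4: P(4,1)–P(4,2)= P(4,1)–P(5,2)= P(4,2)–P(5,2)= P(4,2)–P(5,3)= Q(4,5)–Q(5,4)=  → 0/5 unlike.
Row 5: P(5,2)–P(5,3)= P(5,2)–P(6,3)= P(5,2)–P(6,1)= P(5,3)–Q(5,4)≠ P(5,3)–P(6,3)= P(5,3)–Q(6,4)≠ Q(5,4)–Q(6,4)= Q(5,4)–Q(6,5)= Q(5,4)–P(6,3)≠  → 3/9 unlike.
Row 6: P(6,1)–Q(7,1)≠ P(6,3)–Q(6,4)≠ P(6,3)–P(7,3)= P(6,3)–P(7,4)= Q(6,4)–Q(6,5)= Q(6,4)–P(7,4)≠ Q(6,4)–Q(7,5)= Q(6,4)–P(7,3)≠ Q(6,5)–Q(7,5)= Q(6,5)–P(7,4)≠  → 5/10 unlike.
Row 7: P(7,3)–P(7,4)= P(7,4)–Q(7,5)≠  → 1/2 unlike.
Total adjacent occupied pairs: 51; unlike-type pairs: 16.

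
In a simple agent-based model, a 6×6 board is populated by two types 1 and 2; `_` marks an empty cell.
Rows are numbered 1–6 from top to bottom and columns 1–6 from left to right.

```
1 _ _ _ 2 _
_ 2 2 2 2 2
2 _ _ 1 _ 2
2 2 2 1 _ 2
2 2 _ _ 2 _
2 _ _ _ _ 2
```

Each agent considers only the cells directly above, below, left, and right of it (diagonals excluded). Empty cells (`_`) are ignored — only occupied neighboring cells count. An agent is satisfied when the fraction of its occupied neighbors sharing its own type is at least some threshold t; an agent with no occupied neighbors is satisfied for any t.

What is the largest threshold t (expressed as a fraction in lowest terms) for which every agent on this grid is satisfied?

1/2

Row 1: (1,1)1 — no occupied neighbors · (1,5)2 1/1
Row 2: (2,2)2 1/1 · (2,3)2 2/2 · (2,4)2 2/3 · (2,5)2 3/3 · (2,6)2 2/2
Row 3: (3,1)2 1/1 · (3,4)1 1/2 · (3,6)2 2/2
Row 4: (4,1)2 3/3 · (4,2)2 3/3 · (4,3)2 1/2 · (4,4)1 1/2 · (4,6)2 1/1
Row 5: (5,1)2 3/3 · (5,2)2 2/2 · (5,5)2 — no occupied neighbors
Row 6: (6,1)2 1/1 · (6,6)2 — no occupied neighbors
The smallest same-type fraction is 1/2 at (3,4), which reduces to 1/2. Any threshold above that leaves this agent unsatisfied.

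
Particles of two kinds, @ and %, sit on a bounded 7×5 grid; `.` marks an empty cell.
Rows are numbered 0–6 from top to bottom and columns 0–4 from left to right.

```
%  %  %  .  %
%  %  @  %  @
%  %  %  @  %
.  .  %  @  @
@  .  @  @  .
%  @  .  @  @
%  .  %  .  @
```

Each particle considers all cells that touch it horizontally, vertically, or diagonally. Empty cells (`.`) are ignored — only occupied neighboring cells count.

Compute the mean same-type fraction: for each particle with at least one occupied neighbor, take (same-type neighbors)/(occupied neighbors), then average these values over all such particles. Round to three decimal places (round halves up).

(0,0)% 3/3
(0,1)% 4/5
(0,2)% 3/4
(0,4)% 1/2
(1,0)% 5/5
(1,1)% 7/8
(1,2)@ 1/7
(1,3)% 4/7
(1,4)@ 1/4
(2,0)% 3/3
(2,1)% 5/6
(2,2)% 4/7
(2,3)@ 4/8
(2,4)% 1/5
(3,2)% 2/6
(3,3)@ 4/7
(3,4)@ 3/4
(4,0)@ 1/2
(4,2)@ 4/5
(4,3)@ 5/6
(5,0)% 1/3
(5,1)@ 2/5
(5,3)@ 4/5
(5,4)@ 3/3
(6,0)% 1/2
(6,2)% 0/2
(6,4)@ 2/2
Sum over 27 particles: 3/3 + 4/5 + 3/4 + 1/2 + 5/5 + 7/8 + 1/7 + 4/7 + 1/4 + 3/3 + 5/6 + 4/7 + 4/8 + 1/5 + 2/6 + 4/7 + 3/4 + 1/2 + 4/5 + 5/6 + 1/3 + 2/5 + 4/5 + 3/3 + 1/2 + 0/2 + 2/2 = 2825/168; mean = 2825/168 ÷ 27 = 2825/4536 = 0.622795… → 0.623.

0.623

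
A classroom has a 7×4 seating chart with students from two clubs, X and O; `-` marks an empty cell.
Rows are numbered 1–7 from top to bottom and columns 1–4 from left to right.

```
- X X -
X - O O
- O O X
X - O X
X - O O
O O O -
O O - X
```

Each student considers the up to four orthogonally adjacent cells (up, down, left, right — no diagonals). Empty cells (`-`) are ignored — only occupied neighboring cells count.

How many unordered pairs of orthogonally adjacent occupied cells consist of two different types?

Scan each occupied cell's neighbors to the right and below so each pair is counted once.
Row 1: X(1,2)–X(1,3)= X(1,3)–O(2,3)≠  → 1/2 unlike.
Row 2: O(2,3)–O(2,4)= O(2,3)–O(3,3)= O(2,4)–X(3,4)≠  → 1/3 unlike.
Row 3: O(3,2)–O(3,3)= O(3,3)–X(3,4)≠ O(3,3)–O(4,3)= X(3,4)–X(4,4)=  → 1/4 unlike.
Row 4: X(4,1)–X(5,1)= O(4,3)–X(4,4)≠ O(4,3)–O(5,3)= X(4,4)–O(5,4)≠  → 2/4 unlike.
Row 5: X(5,1)–O(6,1)≠ O(5,3)–O(5,4)= O(5,3)–O(6,3)=  → 1/3 unlike.
Row 6: O(6,1)–O(6,2)= O(6,1)–O(7,1)= O(6,2)–O(6,3)= O(6,2)–O(7,2)=  → 0/4 unlike.
Row 7: O(7,1)–O(7,2)=  → 0/1 unlike.
Total adjacent occupied pairs: 21; unlike-type pairs: 6.

6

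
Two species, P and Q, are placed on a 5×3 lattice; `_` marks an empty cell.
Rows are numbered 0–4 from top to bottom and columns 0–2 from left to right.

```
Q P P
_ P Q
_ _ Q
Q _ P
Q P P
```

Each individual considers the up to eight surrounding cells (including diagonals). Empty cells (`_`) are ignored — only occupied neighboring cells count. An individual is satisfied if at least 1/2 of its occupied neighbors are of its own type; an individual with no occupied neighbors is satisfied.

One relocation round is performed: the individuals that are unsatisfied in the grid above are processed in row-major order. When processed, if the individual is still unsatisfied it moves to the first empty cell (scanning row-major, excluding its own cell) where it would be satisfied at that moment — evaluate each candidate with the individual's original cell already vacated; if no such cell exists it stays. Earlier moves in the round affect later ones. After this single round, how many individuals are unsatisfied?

Initially unsatisfied (in order): (0,0), (1,1), (1,2), (2,2).
  (0,0) → (2,0).
  (1,1) → (0,0).
  (1,2) → (2,1).
  (2,2): now satisfied by earlier moves; stays.
Resulting grid:
P P P
_ _ _
Q Q Q
Q _ P
Q P P
All satisfied now.

0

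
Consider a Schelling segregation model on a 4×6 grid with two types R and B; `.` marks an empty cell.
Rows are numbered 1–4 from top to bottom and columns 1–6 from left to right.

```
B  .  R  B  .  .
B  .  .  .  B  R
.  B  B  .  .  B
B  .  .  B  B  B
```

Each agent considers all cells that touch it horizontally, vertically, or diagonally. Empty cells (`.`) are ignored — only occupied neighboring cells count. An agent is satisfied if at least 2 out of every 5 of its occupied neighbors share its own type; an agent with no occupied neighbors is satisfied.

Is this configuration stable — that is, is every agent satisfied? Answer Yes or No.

(1,1)B 1/1 ok
(1,3)R 0/1 unhappy
(1,4)B 1/2 ok
(2,1)B 2/2 ok
(2,5)B 2/3 ok
(2,6)R 0/2 unhappy
(3,2)B 3/3 ok
(3,3)B 2/2 ok
(3,6)B 3/4 ok
(4,1)B 1/1 ok
(4,4)B 2/2 ok
(4,5)B 3/3 ok
(4,6)B 2/2 ok
For instance (1,3) has only 0/1 same-type neighbors, below 2/5.

No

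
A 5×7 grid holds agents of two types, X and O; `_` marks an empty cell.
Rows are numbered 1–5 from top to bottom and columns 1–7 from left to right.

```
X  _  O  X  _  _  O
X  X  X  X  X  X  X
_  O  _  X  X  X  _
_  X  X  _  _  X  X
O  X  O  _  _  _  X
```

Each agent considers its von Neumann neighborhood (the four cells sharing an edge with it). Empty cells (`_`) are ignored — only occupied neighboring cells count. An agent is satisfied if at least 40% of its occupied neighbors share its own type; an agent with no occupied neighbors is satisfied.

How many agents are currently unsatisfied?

(1,1)X 1/1 ok
(1,3)O 0/2 unhappy
(1,4)X 1/2 ok
(1,7)O 0/1 unhappy
(2,1)X 2/2 ok
(2,2)X 2/3 ok
(2,3)X 2/3 ok
(2,4)X 4/4 ok
(2,5)X 3/3 ok
(2,6)X 3/3 ok
(2,7)X 1/2 ok
(3,2)O 0/2 unhappy
(3,4)X 2/2 ok
(3,5)X 3/3 ok
(3,6)X 3/3 ok
(4,2)X 2/3 ok
(4,3)X 1/2 ok
(4,6)X 2/2 ok
(4,7)X 2/2 ok
(5,1)O 0/1 unhappy
(5,2)X 1/3 unhappy
(5,3)O 0/2 unhappy
(5,7)X 1/1 ok
Unsatisfied: (1,3), (1,7), (3,2), (5,1), (5,2), (5,3) — 6 in total.

6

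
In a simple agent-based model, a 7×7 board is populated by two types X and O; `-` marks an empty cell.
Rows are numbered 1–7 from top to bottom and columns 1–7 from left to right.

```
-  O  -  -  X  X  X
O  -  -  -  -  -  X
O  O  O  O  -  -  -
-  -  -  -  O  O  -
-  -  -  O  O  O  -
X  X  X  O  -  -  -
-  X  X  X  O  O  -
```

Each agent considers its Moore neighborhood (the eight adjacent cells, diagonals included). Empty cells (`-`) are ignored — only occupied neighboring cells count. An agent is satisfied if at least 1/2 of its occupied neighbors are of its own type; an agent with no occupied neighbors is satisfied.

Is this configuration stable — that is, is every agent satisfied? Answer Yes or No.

Yes

(1,2)O 1/1 ✓
(1,5)X 1/1 ✓
(1,6)X 3/3 ✓
(1,7)X 2/2 ✓
(2,1)O 3/3 ✓
(2,7)X 2/2 ✓
(3,1)O 2/2 ✓
(3,2)O 3/3 ✓
(3,3)O 2/2 ✓
(3,4)O 2/2 ✓
(4,5)O 5/5 ✓
(4,6)O 3/3 ✓
(5,4)O 3/4 ✓
(5,5)O 5/5 ✓
(5,6)O 3/3 ✓
(6,1)X 2/2 ✓
(6,2)X 4/4 ✓
(6,3)X 4/6 ✓
(6,4)O 3/6 ✓
(7,2)X 4/4 ✓
(7,3)X 4/5 ✓
(7,4)X 2/4 ✓
(7,5)O 2/3 ✓
(7,6)O 1/1 ✓
All meet the threshold, so the configuration is stable.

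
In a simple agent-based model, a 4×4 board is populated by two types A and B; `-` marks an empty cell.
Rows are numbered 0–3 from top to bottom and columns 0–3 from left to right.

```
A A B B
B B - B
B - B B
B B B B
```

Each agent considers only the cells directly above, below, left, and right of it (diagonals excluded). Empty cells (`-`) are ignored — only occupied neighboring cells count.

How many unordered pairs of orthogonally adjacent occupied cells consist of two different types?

Scan each occupied cell's neighbors to the right and below so each pair is counted once.
Row 0: A(0,0)–A(0,1)= A(0,0)–B(1,0)≠ A(0,1)–B(0,2)≠ A(0,1)–B(1,1)≠ B(0,2)–B(0,3)= B(0,3)–B(1,3)=  → 3/6 unlike.
Row 1: B(1,0)–B(1,1)= B(1,0)–B(2,0)= B(1,3)–B(2,3)=  → 0/3 unlike.
Row 2: B(2,0)–B(3,0)= B(2,2)–B(2,3)= B(2,2)–B(3,2)= B(2,3)–B(3,3)=  → 0/4 unlike.
Row 3: B(3,0)–B(3,1)= B(3,1)–B(3,2)= B(3,2)–B(3,3)=  → 0/3 unlike.
Total adjacent occupied pairs: 16; unlike-type pairs: 3.

3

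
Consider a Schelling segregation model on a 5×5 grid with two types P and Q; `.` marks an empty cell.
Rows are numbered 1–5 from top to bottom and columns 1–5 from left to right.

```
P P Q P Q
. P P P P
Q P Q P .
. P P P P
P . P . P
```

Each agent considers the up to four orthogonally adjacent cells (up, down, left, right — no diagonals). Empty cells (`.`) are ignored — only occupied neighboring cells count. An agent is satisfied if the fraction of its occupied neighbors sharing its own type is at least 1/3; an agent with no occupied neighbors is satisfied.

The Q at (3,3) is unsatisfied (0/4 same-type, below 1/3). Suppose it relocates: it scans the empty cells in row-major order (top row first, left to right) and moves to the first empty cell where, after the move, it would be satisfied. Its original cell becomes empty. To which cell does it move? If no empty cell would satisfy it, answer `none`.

(2,1)

Vacating (3,3). Empty cells in order:
  (2,1): 1/3 same-type → satisfied — stop here.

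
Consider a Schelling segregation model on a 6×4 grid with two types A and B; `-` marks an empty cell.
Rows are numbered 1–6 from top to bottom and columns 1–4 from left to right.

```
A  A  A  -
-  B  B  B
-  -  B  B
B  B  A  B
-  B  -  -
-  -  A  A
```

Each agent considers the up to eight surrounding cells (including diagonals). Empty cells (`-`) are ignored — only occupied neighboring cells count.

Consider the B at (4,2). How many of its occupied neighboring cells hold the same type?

Occupied neighbors of (4,2): (3,3)=B, (4,1)=B, (4,3)=A, (5,2)=B.
Same type (B): 3 of 4.

3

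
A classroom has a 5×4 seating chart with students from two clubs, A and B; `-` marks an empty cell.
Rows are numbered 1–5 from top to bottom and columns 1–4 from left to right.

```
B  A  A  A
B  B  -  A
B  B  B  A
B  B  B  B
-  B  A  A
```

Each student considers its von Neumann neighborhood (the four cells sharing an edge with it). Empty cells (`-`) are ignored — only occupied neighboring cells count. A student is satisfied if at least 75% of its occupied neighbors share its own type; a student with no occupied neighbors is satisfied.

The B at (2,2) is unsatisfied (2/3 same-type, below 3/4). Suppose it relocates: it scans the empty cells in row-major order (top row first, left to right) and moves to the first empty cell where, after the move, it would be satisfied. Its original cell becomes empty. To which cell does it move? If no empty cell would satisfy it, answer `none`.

Vacating (2,2). Empty cells in order:
  (2,3): 1/3 same-type → still unsatisfied.
  (5,1): 2/2 same-type → satisfied — stop here.

(5,1)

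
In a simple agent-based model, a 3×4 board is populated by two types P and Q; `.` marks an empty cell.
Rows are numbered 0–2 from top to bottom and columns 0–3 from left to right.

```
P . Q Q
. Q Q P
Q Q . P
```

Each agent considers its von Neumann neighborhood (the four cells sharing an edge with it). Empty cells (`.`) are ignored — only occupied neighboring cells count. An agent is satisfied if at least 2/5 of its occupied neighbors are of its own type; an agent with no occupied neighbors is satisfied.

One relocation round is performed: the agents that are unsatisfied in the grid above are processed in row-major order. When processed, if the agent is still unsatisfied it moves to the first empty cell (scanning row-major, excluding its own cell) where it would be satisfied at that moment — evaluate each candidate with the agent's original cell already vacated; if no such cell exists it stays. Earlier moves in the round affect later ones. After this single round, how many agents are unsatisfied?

1

Initially unsatisfied (in order): (1,3).
  (1,3): no empty cell satisfies it; stays.
Resulting grid:
P . Q Q
. Q Q P
Q Q . P
Unsatisfied now: (1,3).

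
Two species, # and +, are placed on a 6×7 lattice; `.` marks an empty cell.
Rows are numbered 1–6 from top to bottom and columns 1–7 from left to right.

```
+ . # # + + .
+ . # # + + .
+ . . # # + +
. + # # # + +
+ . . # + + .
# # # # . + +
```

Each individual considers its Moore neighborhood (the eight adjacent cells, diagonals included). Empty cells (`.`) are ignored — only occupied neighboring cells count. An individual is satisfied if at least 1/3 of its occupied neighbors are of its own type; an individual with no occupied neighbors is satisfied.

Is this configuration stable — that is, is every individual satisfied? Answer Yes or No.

Row 1: (1,1)+ 1/1 ok · (1,3)# 3/3 ok · (1,4)# 3/5 ok · (1,5)+ 3/5 ok · (1,6)+ 3/3 ok
Row 2: (2,1)+ 2/2 ok · (2,3)# 4/4 ok · (2,4)# 5/7 ok · (2,5)+ 4/8 ok · (2,6)+ 5/6 ok
Row 3: (3,1)+ 2/2 ok · (3,4)# 6/7 ok · (3,5)# 4/8 ok · (3,6)+ 5/7 ok · (3,7)+ 4/4 ok
Row 4: (4,2)+ 2/3 ok · (4,3)# 3/4 ok · (4,4)# 5/6 ok · (4,5)# 4/8 ok · (4,6)+ 5/7 ok · (4,7)+ 4/4 ok
Row 5: (5,1)+ 1/3 ok · (5,4)# 5/6 ok · (5,5)+ 3/7 ok · (5,6)+ 5/6 ok
Row 6: (6,1)# 1/2 ok · (6,2)# 2/3 ok · (6,3)# 3/3 ok · (6,4)# 2/3 ok · (6,6)+ 3/3 ok · (6,7)+ 2/2 ok
All meet the threshold, so the configuration is stable.

Yes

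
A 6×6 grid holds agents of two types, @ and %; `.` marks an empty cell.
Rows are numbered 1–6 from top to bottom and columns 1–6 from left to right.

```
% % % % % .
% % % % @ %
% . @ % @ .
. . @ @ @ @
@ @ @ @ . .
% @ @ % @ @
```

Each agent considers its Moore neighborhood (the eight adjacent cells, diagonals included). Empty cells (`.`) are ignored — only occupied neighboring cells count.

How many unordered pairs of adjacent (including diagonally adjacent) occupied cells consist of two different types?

Scan each occupied cell's neighbors to the right and below (and the two forward diagonals) so each pair is counted once.
Row 1: %(1,1)–%(1,2)= %(1,1)–%(2,1)= %(1,1)–%(2,2)= %(1,2)–%(1,3)= %(1,2)–%(2,2)= %(1,2)–%(2,3)= %(1,2)–%(2,1)= %(1,3)–%(1,4)= %(1,3)–%(2,3)= %(1,3)–%(2,4)= %(1,3)–%(2,2)= %(1,4)–%(1,5)= %(1,4)–%(2,4)= %(1,4)–@(2,5)≠ %(1,4)–%(2,3)= %(1,5)–@(2,5)≠ %(1,5)–%(2,6)= %(1,5)–%(2,4)=  → 2/18 unlike.
Row 2: %(2,1)–%(2,2)= %(2,1)–%(3,1)= %(2,2)–%(2,3)= %(2,2)–@(3,3)≠ %(2,2)–%(3,1)= %(2,3)–%(2,4)= %(2,3)–@(3,3)≠ %(2,3)–%(3,4)= %(2,4)–@(2,5)≠ %(2,4)–%(3,4)= %(2,4)–@(3,5)≠ %(2,4)–@(3,3)≠ @(2,5)–%(2,6)≠ @(2,5)–@(3,5)= @(2,5)–%(3,4)≠ %(2,6)–@(3,5)≠  → 8/16 unlike.
Row 3: @(3,3)–%(3,4)≠ @(3,3)–@(4,3)= @(3,3)–@(4,4)= %(3,4)–@(3,5)≠ %(3,4)–@(4,4)≠ %(3,4)–@(4,5)≠ %(3,4)–@(4,3)≠ @(3,5)–@(4,5)= @(3,5)–@(4,6)= @(3,5)–@(4,4)=  → 5/10 unlike.
Row 4: @(4,3)–@(4,4)= @(4,3)–@(5,3)= @(4,3)–@(5,4)= @(4,3)–@(5,2)= @(4,4)–@(4,5)= @(4,4)–@(5,4)= @(4,4)–@(5,3)= @(4,5)–@(4,6)= @(4,5)–@(5,4)=  → 0/9 unlike.
Row 5: @(5,1)–@(5,2)= @(5,1)–%(6,1)≠ @(5,1)–@(6,2)= @(5,2)–@(5,3)= @(5,2)–@(6,2)= @(5,2)–@(6,3)= @(5,2)–%(6,1)≠ @(5,3)–@(5,4)= @(5,3)–@(6,3)= @(5,3)–%(6,4)≠ @(5,3)–@(6,2)= @(5,4)–%(6,4)≠ @(5,4)–@(6,5)= @(5,4)–@(6,3)=  → 4/14 unlike.
Row 6: %(6,1)–@(6,2)≠ @(6,2)–@(6,3)= @(6,3)–%(6,4)≠ %(6,4)–@(6,5)≠ @(6,5)–@(6,6)=  → 3/5 unlike.
Total adjacent occupied pairs: 72; unlike-type pairs: 22.

22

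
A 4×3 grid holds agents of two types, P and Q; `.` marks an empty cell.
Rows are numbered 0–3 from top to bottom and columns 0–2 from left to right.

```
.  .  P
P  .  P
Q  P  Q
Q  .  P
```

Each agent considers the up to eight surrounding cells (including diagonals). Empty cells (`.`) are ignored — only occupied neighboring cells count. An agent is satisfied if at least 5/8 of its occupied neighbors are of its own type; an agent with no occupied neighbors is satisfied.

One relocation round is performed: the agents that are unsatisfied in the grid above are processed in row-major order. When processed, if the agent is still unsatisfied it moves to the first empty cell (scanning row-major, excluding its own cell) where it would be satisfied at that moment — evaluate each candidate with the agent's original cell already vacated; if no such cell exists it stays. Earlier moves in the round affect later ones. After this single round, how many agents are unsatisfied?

0

Initially unsatisfied (in order): (1,0), (2,0), (2,1), (2,2), (3,0), (3,2).
  (1,0) → (0,0).
  (2,0): no empty cell satisfies it; stays.
  (2,1) → (0,1).
  (2,2) → (3,1).
  (3,0): now satisfied by earlier moves; stays.
  (3,2) → (1,0).
Resulting grid:
P P P
P . P
Q . .
Q Q .
All satisfied now.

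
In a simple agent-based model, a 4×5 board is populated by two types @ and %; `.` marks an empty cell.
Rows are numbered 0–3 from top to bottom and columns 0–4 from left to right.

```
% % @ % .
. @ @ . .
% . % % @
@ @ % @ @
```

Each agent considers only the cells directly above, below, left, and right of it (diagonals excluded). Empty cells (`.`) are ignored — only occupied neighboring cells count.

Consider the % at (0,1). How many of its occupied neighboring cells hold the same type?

Occupied neighbors of (0,1): (1,1)=@, (0,0)=%, (0,2)=@.
Same type (%): 1 of 3.

1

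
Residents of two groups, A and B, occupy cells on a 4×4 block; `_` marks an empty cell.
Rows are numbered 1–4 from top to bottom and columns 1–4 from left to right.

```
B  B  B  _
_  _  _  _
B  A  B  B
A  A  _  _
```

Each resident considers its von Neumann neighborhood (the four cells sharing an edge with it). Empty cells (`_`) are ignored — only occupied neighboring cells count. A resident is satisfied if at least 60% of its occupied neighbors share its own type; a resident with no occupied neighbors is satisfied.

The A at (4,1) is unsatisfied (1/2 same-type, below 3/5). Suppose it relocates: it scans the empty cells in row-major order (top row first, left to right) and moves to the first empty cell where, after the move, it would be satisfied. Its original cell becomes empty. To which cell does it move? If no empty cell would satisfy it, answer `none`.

none

Vacating (4,1). Empty cells in order:
  (1,4): 0/1 same-type → still unsatisfied.
  (2,1): 0/2 same-type → still unsatisfied.
  (2,2): 1/2 same-type → still unsatisfied.
  (2,3): 0/2 same-type → still unsatisfied.
  (2,4): 0/1 same-type → still unsatisfied.
  (4,3): 1/2 same-type → still unsatisfied.
  (4,4): 0/1 same-type → still unsatisfied.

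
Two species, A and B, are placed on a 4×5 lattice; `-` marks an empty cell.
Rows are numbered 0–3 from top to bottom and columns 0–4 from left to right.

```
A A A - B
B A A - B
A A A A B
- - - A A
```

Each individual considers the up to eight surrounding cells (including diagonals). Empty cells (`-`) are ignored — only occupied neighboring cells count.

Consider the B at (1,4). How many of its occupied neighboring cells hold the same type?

Occupied neighbors of (1,4): (0,4)=B, (2,3)=A, (2,4)=B.
Same type (B): 2 of 3.

2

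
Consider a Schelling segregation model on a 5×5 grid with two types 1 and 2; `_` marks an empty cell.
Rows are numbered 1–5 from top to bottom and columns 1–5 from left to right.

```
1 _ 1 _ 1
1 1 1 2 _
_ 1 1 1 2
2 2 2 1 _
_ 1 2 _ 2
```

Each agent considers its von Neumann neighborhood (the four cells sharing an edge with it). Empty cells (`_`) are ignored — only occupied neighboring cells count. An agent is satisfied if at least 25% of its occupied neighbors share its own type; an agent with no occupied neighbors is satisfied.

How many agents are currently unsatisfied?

3

Row 1: (1,1)1 1/1 ✓ · (1,3)1 1/1 ✓ · (1,5)1 0/0 ✓
Row 2: (2,1)1 2/2 ✓ · (2,2)1 3/3 ✓ · (2,3)1 3/4 ✓ · (2,4)2 0/2 ✗
Row 3: (3,2)1 2/3 ✓ · (3,3)1 3/4 ✓ · (3,4)1 2/4 ✓ · (3,5)2 0/1 ✗
Row 4: (4,1)2 1/1 ✓ · (4,2)2 2/4 ✓ · (4,3)2 2/4 ✓ · (4,4)1 1/2 ✓
Row 5: (5,2)1 0/2 ✗ · (5,3)2 1/2 ✓ · (5,5)2 0/0 ✓
Unsatisfied: (2,4), (3,5), (5,2) — 3 in total.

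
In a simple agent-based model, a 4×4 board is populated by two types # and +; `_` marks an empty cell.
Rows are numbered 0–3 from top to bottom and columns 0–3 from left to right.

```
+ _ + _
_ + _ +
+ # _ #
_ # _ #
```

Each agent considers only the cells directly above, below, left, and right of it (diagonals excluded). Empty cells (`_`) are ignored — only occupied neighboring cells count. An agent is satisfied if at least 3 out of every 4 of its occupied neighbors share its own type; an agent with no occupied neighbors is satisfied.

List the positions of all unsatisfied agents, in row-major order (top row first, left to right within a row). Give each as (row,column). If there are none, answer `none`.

Row 0: (0,0)+ 0/0 satisfied · (0,2)+ 0/0 satisfied
Row 1: (1,1)+ 0/1 not · (1,3)+ 0/1 not
Row 2: (2,0)+ 0/1 not · (2,1)# 1/3 not · (2,3)# 1/2 not
Row 3: (3,1)# 1/1 satisfied · (3,3)# 1/1 satisfied

(1,1), (1,3), (2,0), (2,1), (2,3)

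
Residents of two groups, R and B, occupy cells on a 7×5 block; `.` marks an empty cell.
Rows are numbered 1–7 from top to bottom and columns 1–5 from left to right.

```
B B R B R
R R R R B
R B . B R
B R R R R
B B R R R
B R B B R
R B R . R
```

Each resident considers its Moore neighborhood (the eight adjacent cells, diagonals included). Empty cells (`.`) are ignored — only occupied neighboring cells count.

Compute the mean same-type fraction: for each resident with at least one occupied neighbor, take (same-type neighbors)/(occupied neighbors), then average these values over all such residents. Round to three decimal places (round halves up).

0.480

(1,1)B 1/3
(1,2)B 1/5
(1,3)R 3/5
(1,4)B 1/5
(1,5)R 1/3
(2,1)R 2/5
(2,2)R 4/7
(2,3)R 3/7
(2,4)R 4/7
(2,5)B 2/5
(3,1)R 3/5
(3,2)B 1/7
(3,4)B 1/7
(3,5)R 3/5
(4,1)B 3/5
(4,2)R 3/7
(4,3)R 4/7
(4,4)R 6/7
(4,5)R 4/5
(5,1)B 3/5
(5,2)B 4/8
(5,3)R 5/8
(5,4)R 6/8
(5,5)R 4/5
(6,1)B 3/5
(6,2)R 3/8
(6,3)B 3/7
(6,4)B 1/7
(6,5)R 3/4
(7,1)R 1/3
(7,2)B 2/5
(7,3)R 1/4
(7,5)R 1/2
Sum over 33 residents: 1/3 + 1/5 + 3/5 + 1/5 + 1/3 + 2/5 + 4/7 + 3/7 + 4/7 + 2/5 + 3/5 + 1/7 + 1/7 + 3/5 + 3/5 + 3/7 + 4/7 + 6/7 + 4/5 + 3/5 + 4/8 + 5/8 + 6/8 + 4/5 + 3/5 + 3/8 + 3/7 + 1/7 + 3/4 + 1/3 + 2/5 + 1/4 + 1/2 = 2217/140; mean = 2217/140 ÷ 33 = 739/1540 = 0.479870… → 0.480.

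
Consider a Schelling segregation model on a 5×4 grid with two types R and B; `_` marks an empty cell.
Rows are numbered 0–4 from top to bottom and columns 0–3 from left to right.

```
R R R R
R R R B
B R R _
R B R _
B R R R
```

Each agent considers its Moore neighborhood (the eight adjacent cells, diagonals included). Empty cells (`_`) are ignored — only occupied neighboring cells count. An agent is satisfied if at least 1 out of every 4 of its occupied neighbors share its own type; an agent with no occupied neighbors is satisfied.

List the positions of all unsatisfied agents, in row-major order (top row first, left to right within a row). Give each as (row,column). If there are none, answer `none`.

Row 0: (0,0)R 3/3 ok · (0,1)R 5/5 ok · (0,2)R 4/5 ok · (0,3)R 2/3 ok
Row 1: (1,0)R 4/5 ok · (1,1)R 7/8 ok · (1,2)R 6/7 ok · (1,3)B 0/4 unhappy
Row 2: (2,0)B 1/5 unhappy · (2,1)R 6/8 ok · (2,2)R 4/6 ok
Row 3: (3,0)R 2/5 ok · (3,1)B 2/8 ok · (3,2)R 5/6 ok
Row 4: (4,0)B 1/3 ok · (4,1)R 3/5 ok · (4,2)R 3/4 ok · (4,3)R 2/2 ok

(1,3), (2,0)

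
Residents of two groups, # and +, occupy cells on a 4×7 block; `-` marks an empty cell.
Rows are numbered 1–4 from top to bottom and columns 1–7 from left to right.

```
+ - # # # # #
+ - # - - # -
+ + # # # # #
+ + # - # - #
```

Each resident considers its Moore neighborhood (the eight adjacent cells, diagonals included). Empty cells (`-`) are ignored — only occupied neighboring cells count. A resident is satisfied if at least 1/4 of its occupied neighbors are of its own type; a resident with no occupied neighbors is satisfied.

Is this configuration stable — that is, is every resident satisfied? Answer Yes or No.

Row 1: (1,1)+ 1/1 ok · (1,3)# 2/2 ok · (1,4)# 3/3 ok · (1,5)# 3/3 ok · (1,6)# 3/3 ok · (1,7)# 2/2 ok
Row 2: (2,1)+ 3/3 ok · (2,3)# 4/5 ok · (2,6)# 6/6 ok
Row 3: (3,1)+ 4/4 ok · (3,2)+ 4/7 ok · (3,3)# 3/5 ok · (3,4)# 5/5 ok · (3,5)# 4/4 ok · (3,6)# 5/5 ok · (3,7)# 3/3 ok
Row 4: (4,1)+ 3/3 ok · (4,2)+ 3/5 ok · (4,3)# 2/4 ok · (4,5)# 3/3 ok · (4,7)# 2/2 ok
All meet the threshold, so the configuration is stable.

Yes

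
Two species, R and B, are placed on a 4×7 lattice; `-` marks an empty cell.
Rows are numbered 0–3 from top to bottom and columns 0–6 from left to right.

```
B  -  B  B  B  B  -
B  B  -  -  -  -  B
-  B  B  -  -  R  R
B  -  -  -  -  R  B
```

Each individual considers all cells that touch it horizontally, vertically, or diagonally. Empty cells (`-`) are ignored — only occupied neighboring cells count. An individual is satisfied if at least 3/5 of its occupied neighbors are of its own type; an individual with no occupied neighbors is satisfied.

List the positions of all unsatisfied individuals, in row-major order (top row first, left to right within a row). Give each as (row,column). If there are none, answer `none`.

(1,6), (2,5), (2,6), (3,6)

Row 0: (0,0)B 2/2 ok · (0,2)B 2/2 ok · (0,3)B 2/2 ok · (0,4)B 2/2 ok · (0,5)B 2/2 ok
Row 1: (1,0)B 3/3 ok · (1,1)B 5/5 ok · (1,6)B 1/3 unhappy
Row 2: (2,1)B 4/4 ok · (2,2)B 2/2 ok · (2,5)R 2/4 unhappy · (2,6)R 2/4 unhappy
Row 3: (3,0)B 1/1 ok · (3,5)R 2/3 ok · (3,6)B 0/3 unhappy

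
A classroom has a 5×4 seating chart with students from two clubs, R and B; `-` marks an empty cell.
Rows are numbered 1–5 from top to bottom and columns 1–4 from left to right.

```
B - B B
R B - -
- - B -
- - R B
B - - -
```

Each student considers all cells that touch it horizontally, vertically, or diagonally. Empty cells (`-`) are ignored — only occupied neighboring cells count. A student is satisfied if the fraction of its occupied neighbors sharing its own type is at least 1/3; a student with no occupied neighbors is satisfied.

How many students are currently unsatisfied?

2

(1,1)B 1/2 satisfied
(1,3)B 2/2 satisfied
(1,4)B 1/1 satisfied
(2,1)R 0/2 not
(2,2)B 3/4 satisfied
(3,3)B 2/3 satisfied
(4,3)R 0/2 not
(4,4)B 1/2 satisfied
(5,1)B 0/0 satisfied
Unsatisfied: (2,1), (4,3) — 2 in total.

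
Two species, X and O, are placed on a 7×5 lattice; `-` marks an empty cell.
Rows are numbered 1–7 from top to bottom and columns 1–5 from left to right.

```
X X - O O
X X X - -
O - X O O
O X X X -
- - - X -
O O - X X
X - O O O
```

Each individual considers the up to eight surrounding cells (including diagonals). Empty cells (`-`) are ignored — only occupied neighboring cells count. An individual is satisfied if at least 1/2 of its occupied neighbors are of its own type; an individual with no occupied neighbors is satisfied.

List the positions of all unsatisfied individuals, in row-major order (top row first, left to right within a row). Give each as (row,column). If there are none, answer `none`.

(1,1)X 3/3 satisfied
(1,2)X 4/4 satisfied
(1,4)O 1/2 satisfied
(1,5)O 1/1 satisfied
(2,1)X 3/4 satisfied
(2,2)X 5/6 satisfied
(2,3)X 3/5 satisfied
(3,1)O 1/4 not
(3,3)X 5/6 satisfied
(3,4)O 1/5 not
(3,5)O 1/2 satisfied
(4,1)O 1/2 satisfied
(4,2)X 2/4 satisfied
(4,3)X 4/5 satisfied
(4,4)X 3/5 satisfied
(5,4)X 4/4 satisfied
(6,1)O 1/2 satisfied
(6,2)O 2/3 satisfied
(6,4)X 2/5 not
(6,5)X 2/4 satisfied
(7,1)X 0/2 not
(7,3)O 2/3 satisfied
(7,4)O 2/4 satisfied
(7,5)O 1/3 not

(3,1), (3,4), (6,4), (7,1), (7,5)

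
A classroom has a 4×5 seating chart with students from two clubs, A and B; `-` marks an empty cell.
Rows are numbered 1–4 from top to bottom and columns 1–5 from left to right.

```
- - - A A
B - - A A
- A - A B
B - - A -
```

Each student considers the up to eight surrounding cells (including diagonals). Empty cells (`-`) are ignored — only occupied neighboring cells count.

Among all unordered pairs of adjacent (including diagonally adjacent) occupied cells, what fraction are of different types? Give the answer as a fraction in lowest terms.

Scan each occupied cell's neighbors to the right and below (and the two forward diagonals) so each pair is counted once.
Row 1: A(1,4)–A(1,5)= A(1,4)–A(2,4)= A(1,4)–A(2,5)= A(1,5)–A(2,5)= A(1,5)–A(2,4)=  → 0/5 unlike.
Row 2: B(2,1)–A(3,2)≠ A(2,4)–A(2,5)= A(2,4)–A(3,4)= A(2,4)–B(3,5)≠ A(2,5)–B(3,5)≠ A(2,5)–A(3,4)=  → 3/6 unlike.
Row 3: A(3,2)–B(4,1)≠ A(3,4)–B(3,5)≠ A(3,4)–A(4,4)= B(3,5)–A(4,4)≠  → 3/4 unlike.
Total adjacent occupied pairs: 15; unlike-type pairs: 6.
6/15 reduces to 2/5.

2/5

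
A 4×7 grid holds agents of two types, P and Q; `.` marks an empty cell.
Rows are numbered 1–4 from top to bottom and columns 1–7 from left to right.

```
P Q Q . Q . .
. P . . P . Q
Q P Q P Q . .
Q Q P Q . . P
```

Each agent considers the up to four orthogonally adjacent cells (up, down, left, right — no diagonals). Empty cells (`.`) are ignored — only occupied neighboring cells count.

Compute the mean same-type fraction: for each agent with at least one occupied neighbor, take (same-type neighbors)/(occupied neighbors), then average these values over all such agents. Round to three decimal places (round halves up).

Row 1: (1,1)P 0/1 · (1,2)Q 1/3 · (1,3)Q 1/1 · (1,5)Q 0/1
Row 2: (2,2)P 1/2 · (2,5)P 0/2 · (2,7)Q — no occupied neighbors
Row 3: (3,1)Q 1/2 · (3,2)P 1/4 · (3,3)Q 0/3 · (3,4)P 0/3 · (3,5)Q 0/2
Row 4: (4,1)Q 2/2 · (4,2)Q 1/3 · (4,3)P 0/3 · (4,4)Q 0/2 · (4,7)P — no occupied neighbors
Sum over 15 agents: 0/1 + 1/3 + 1/1 + 0/1 + 1/2 + 0/2 + 1/2 + 1/4 + 0/3 + 0/3 + 0/2 + 2/2 + 1/3 + 0/3 + 0/2 = 47/12; mean = 47/12 ÷ 15 = 47/180 = 0.261111… → 0.261.

0.261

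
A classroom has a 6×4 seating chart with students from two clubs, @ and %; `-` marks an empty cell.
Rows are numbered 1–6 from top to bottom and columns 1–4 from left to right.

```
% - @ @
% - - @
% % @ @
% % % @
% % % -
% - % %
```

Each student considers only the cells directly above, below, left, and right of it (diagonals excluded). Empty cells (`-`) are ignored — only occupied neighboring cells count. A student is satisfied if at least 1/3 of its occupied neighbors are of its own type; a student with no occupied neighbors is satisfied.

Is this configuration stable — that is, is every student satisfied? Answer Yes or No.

Row 1: (1,1)% 1/1 ✓ · (1,3)@ 1/1 ✓ · (1,4)@ 2/2 ✓
Row 2: (2,1)% 2/2 ✓ · (2,4)@ 2/2 ✓
Row 3: (3,1)% 3/3 ✓ · (3,2)% 2/3 ✓ · (3,3)@ 1/3 ✓ · (3,4)@ 3/3 ✓
Row 4: (4,1)% 3/3 ✓ · (4,2)% 4/4 ✓ · (4,3)% 2/4 ✓ · (4,4)@ 1/2 ✓
Row 5: (5,1)% 3/3 ✓ · (5,2)% 3/3 ✓ · (5,3)% 3/3 ✓
Row 6: (6,1)% 1/1 ✓ · (6,3)% 2/2 ✓ · (6,4)% 1/1 ✓
All meet the threshold, so the configuration is stable.

Yes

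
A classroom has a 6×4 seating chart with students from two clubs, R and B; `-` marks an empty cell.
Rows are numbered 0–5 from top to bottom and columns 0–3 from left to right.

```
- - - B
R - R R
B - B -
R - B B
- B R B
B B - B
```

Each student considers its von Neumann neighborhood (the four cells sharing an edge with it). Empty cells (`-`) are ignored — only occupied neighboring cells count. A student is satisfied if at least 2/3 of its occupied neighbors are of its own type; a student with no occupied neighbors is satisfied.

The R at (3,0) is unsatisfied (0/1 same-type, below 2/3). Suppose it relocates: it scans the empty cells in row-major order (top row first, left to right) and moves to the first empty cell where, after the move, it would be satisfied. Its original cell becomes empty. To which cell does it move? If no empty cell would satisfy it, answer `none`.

(0,0)

Vacating (3,0). Empty cells in order:
  (0,0): 1/1 same-type → satisfied — stop here.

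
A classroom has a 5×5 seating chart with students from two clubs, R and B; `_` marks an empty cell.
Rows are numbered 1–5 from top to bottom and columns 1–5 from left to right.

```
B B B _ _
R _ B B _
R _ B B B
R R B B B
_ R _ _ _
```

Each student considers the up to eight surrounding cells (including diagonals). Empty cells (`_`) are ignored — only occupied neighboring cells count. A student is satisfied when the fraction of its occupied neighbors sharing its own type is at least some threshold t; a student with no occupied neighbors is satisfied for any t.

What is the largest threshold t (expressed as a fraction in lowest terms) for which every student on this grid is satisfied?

(1,1)B 1/2
(1,2)B 3/4
(1,3)B 3/3
(2,1)R 1/3
(2,3)B 5/5
(2,4)B 5/5
(3,1)R 3/3
(3,3)B 5/6
(3,4)B 7/7
(3,5)B 4/4
(4,1)R 3/3
(4,2)R 3/5
(4,3)B 3/5
(4,4)B 5/5
(4,5)B 3/3
(5,2)R 2/3
The smallest same-type fraction is 1/3 at (2,1), which reduces to 1/3. Any threshold above that leaves this student unsatisfied.

1/3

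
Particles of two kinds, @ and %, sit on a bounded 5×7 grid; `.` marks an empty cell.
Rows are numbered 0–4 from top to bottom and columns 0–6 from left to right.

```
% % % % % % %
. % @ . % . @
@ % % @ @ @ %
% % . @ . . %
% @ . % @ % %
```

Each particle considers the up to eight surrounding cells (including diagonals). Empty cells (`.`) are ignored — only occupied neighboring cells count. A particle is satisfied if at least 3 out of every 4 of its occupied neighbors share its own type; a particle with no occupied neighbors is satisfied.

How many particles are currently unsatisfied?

19

Row 0: (0,0)% 2/2 ok · (0,1)% 3/4 ok · (0,2)% 3/4 ok · (0,3)% 3/4 ok · (0,4)% 3/3 ok · (0,5)% 3/4 ok · (0,6)% 1/2 unhappy
Row 1: (1,1)% 5/7 unhappy · (1,2)@ 1/7 unhappy · (1,4)% 3/6 unhappy · (1,6)@ 1/4 unhappy
Row 2: (2,0)@ 0/4 unhappy · (2,1)% 4/6 unhappy · (2,2)% 3/6 unhappy · (2,3)@ 3/5 unhappy · (2,4)@ 3/4 ok · (2,5)@ 2/5 unhappy · (2,6)% 1/3 unhappy
Row 3: (3,0)% 3/5 unhappy · (3,1)% 4/6 unhappy · (3,3)@ 3/5 unhappy · (3,6)% 3/4 ok
Row 4: (4,0)% 2/3 unhappy · (4,1)@ 0/3 unhappy · (4,3)% 0/2 unhappy · (4,4)@ 1/3 unhappy · (4,5)% 2/3 unhappy · (4,6)% 2/2 ok
Unsatisfied: (0,6), (1,1), (1,2), (1,4), (1,6), (2,0), (2,1), (2,2), (2,3), (2,5), (2,6), (3,0), (3,1), (3,3), (4,0), (4,1), (4,3), (4,4), (4,5) — 19 in total.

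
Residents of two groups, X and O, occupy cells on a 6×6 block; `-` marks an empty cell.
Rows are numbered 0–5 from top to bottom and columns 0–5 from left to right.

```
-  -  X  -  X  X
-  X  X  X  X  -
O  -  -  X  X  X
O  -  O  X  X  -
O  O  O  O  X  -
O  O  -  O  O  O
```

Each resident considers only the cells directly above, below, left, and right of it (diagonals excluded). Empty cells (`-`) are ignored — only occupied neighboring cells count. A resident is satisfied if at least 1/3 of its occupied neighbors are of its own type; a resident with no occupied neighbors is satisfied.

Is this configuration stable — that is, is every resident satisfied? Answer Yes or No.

(0,2)X 1/1 ok
(0,4)X 2/2 ok
(0,5)X 1/1 ok
(1,1)X 1/1 ok
(1,2)X 3/3 ok
(1,3)X 3/3 ok
(1,4)X 3/3 ok
(2,0)O 1/1 ok
(2,3)X 3/3 ok
(2,4)X 4/4 ok
(2,5)X 1/1 ok
(3,0)O 2/2 ok
(3,2)O 1/2 ok
(3,3)X 2/4 ok
(3,4)X 3/3 ok
(4,0)O 3/3 ok
(4,1)O 3/3 ok
(4,2)O 3/3 ok
(4,3)O 2/4 ok
(4,4)X 1/3 ok
(5,0)O 2/2 ok
(5,1)O 2/2 ok
(5,3)O 2/2 ok
(5,4)O 2/3 ok
(5,5)O 1/1 ok
All meet the threshold, so the configuration is stable.

Yes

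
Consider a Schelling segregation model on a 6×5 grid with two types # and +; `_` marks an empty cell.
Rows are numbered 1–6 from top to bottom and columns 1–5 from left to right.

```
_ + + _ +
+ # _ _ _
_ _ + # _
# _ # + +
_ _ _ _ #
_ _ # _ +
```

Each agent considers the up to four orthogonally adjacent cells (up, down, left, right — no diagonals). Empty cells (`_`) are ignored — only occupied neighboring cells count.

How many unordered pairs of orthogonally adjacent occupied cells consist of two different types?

Scan each occupied cell's neighbors to the right and below so each pair is counted once.
Row 1: +(1,2)–+(1,3)= +(1,2)–#(2,2)≠  → 1/2 unlike.
Row 2: +(2,1)–#(2,2)≠  → 1/1 unlike.
Row 3: +(3,3)–#(3,4)≠ +(3,3)–#(4,3)≠ #(3,4)–+(4,4)≠  → 3/3 unlike.
Row 4: #(4,3)–+(4,4)≠ +(4,4)–+(4,5)= +(4,5)–#(5,5)≠  → 2/3 unlike.
Row 5: #(5,5)–+(6,5)≠  → 1/1 unlike.
Total adjacent occupied pairs: 10; unlike-type pairs: 8.

8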